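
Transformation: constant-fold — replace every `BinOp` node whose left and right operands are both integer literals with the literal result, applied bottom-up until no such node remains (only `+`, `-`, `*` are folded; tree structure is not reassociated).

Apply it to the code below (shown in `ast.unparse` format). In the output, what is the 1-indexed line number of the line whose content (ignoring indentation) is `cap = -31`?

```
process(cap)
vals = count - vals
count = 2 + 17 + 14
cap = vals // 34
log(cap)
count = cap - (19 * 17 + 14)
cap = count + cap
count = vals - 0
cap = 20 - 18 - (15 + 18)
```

Transformed code:
process(cap)
vals = count - vals
count = 33
cap = vals // 34
log(cap)
count = cap - 337
cap = count + cap
count = vals - 0
cap = -31

9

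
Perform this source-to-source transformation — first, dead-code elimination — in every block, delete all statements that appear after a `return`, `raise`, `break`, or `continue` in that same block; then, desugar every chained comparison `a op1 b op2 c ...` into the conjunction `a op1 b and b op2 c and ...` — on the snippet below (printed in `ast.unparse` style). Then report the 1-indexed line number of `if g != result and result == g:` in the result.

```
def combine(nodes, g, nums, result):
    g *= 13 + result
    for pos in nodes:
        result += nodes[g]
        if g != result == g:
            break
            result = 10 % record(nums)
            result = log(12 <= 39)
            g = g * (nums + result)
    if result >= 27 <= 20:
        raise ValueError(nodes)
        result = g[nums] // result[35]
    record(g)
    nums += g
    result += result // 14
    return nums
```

5

Transformed code:
def combine(nodes, g, nums, result):
    g *= 13 + result
    for pos in nodes:
        result += nodes[g]
        if g != result and result == g:
            break
    if result >= 27 and 27 <= 20:
        raise ValueError(nodes)
    record(g)
    nums += g
    result += result // 14
    return nums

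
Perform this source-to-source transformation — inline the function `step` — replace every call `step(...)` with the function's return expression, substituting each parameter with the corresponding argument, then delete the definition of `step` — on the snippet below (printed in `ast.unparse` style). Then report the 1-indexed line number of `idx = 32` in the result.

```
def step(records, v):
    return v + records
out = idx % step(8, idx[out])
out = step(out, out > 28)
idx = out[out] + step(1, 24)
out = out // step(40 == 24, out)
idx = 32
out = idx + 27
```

Transformed code:
out = idx % (idx[out] + 8)
out = (out > 28) + out
idx = out[out] + (24 + 1)
out = out // (out + (40 == 24))
idx = 32
out = idx + 27

5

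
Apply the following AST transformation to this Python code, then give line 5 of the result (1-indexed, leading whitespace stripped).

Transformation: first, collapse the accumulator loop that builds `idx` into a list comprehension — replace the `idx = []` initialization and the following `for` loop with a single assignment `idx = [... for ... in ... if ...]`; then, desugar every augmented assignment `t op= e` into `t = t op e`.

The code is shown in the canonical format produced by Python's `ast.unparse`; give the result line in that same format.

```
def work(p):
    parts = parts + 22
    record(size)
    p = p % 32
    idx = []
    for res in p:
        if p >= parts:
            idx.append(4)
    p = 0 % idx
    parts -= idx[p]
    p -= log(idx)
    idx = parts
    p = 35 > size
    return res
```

Transformed code:
def work(p):
    parts = parts + 22
    record(size)
    p = p % 32
    idx = [4 for res in p if p >= parts]
    p = 0 % idx
    parts = parts - idx[p]
    p = p - log(idx)
    idx = parts
    p = 35 > size
    return res

idx = [4 for res in p if p >= parts]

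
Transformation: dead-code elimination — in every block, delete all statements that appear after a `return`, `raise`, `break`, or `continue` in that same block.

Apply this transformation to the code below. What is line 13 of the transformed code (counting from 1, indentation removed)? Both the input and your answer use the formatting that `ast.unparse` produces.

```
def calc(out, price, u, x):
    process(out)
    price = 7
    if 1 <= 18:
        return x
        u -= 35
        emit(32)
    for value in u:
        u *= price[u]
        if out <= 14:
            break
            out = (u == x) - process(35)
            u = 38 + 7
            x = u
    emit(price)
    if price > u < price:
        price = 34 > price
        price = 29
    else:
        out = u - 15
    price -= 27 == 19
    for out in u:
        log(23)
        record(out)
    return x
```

Transformed code:
def calc(out, price, u, x):
    process(out)
    price = 7
    if 1 <= 18:
        return x
    for value in u:
        u *= price[u]
        if out <= 14:
            break
    emit(price)
    if price > u < price:
        price = 34 > price
        price = 29
    else:
        out = u - 15
    price -= 27 == 19
    for out in u:
        log(23)
        record(out)
    return x

price = 29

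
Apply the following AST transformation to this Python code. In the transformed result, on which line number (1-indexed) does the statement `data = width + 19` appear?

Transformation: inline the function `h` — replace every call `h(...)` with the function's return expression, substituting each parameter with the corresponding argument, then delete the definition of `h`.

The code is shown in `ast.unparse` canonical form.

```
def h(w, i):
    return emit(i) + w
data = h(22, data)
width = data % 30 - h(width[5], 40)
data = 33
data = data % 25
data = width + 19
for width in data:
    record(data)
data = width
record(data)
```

5

Transformed code:
data = emit(data) + 22
width = data % 30 - (emit(40) + width[5])
data = 33
data = data % 25
data = width + 19
for width in data:
    record(data)
data = width
record(data)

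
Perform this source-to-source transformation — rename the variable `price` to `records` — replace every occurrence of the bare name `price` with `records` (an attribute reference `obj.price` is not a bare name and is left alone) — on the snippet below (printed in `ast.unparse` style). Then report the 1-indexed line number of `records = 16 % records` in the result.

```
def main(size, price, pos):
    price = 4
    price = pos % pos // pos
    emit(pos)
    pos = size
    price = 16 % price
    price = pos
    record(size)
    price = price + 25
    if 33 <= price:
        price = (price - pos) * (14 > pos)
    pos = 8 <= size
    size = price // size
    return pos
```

6

Transformed code:
def main(size, records, pos):
    records = 4
    records = pos % pos // pos
    emit(pos)
    pos = size
    records = 16 % records
    records = pos
    record(size)
    records = records + 25
    if 33 <= records:
        records = (records - pos) * (14 > pos)
    pos = 8 <= size
    size = records // size
    return pos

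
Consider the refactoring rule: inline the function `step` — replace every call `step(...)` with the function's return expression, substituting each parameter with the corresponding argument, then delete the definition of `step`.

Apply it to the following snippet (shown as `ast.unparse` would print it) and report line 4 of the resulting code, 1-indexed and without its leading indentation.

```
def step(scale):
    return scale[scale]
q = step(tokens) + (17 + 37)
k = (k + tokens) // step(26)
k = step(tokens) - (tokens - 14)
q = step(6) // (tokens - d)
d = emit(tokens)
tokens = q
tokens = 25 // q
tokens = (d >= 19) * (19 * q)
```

Transformed code:
q = tokens[tokens] + (17 + 37)
k = (k + tokens) // 26[26]
k = tokens[tokens] - (tokens - 14)
q = 6[6] // (tokens - d)
d = emit(tokens)
tokens = q
tokens = 25 // q
tokens = (d >= 19) * (19 * q)

q = 6[6] // (tokens - d)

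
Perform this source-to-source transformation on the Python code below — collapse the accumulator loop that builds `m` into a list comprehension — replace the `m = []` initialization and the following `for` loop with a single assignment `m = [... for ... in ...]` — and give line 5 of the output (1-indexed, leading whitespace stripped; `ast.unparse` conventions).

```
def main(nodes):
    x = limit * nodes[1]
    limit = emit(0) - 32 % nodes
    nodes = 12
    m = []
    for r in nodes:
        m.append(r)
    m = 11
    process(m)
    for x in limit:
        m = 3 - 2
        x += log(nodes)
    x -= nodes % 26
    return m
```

m = [r for r in nodes]

Transformed code:
def main(nodes):
    x = limit * nodes[1]
    limit = emit(0) - 32 % nodes
    nodes = 12
    m = [r for r in nodes]
    m = 11
    process(m)
    for x in limit:
        m = 3 - 2
        x += log(nodes)
    x -= nodes % 26
    return m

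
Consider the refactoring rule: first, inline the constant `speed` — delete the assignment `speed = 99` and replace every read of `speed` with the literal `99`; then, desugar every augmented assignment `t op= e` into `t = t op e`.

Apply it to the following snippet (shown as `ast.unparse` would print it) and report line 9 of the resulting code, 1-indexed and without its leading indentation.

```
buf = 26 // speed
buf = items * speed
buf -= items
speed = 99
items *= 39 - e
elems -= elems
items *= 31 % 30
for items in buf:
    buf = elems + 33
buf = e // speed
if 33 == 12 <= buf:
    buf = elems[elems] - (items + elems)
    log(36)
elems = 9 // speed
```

buf = e // 99

Transformed code:
buf = 26 // 99
buf = items * 99
buf = buf - items
items = items * (39 - e)
elems = elems - elems
items = items * (31 % 30)
for items in buf:
    buf = elems + 33
buf = e // 99
if 33 == 12 <= buf:
    buf = elems[elems] - (items + elems)
    log(36)
elems = 9 // 99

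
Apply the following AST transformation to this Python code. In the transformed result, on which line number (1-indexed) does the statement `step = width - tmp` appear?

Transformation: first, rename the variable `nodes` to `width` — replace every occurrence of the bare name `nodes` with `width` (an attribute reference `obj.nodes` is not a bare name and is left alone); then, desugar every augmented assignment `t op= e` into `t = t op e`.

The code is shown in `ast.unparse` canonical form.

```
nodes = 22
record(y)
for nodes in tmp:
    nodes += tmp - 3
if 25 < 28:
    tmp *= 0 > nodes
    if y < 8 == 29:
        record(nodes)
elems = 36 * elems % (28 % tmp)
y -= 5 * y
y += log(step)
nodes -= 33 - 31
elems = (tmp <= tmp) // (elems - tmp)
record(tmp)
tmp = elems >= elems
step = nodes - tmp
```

16

Transformed code:
width = 22
record(y)
for width in tmp:
    width = width + (tmp - 3)
if 25 < 28:
    tmp = tmp * (0 > width)
    if y < 8 == 29:
        record(width)
elems = 36 * elems % (28 % tmp)
y = y - 5 * y
y = y + log(step)
width = width - (33 - 31)
elems = (tmp <= tmp) // (elems - tmp)
record(tmp)
tmp = elems >= elems
step = width - tmp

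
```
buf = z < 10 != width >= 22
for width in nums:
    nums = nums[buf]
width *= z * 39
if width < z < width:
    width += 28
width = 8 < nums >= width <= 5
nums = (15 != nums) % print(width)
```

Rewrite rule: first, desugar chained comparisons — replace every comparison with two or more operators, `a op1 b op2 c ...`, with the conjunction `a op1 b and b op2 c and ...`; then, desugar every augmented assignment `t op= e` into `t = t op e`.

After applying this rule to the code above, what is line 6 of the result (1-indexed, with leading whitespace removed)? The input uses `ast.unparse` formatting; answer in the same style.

Transformed code:
buf = z < 10 and 10 != width and (width >= 22)
for width in nums:
    nums = nums[buf]
width = width * (z * 39)
if width < z and z < width:
    width = width + 28
width = 8 < nums and nums >= width and (width <= 5)
nums = (15 != nums) % print(width)

width = width + 28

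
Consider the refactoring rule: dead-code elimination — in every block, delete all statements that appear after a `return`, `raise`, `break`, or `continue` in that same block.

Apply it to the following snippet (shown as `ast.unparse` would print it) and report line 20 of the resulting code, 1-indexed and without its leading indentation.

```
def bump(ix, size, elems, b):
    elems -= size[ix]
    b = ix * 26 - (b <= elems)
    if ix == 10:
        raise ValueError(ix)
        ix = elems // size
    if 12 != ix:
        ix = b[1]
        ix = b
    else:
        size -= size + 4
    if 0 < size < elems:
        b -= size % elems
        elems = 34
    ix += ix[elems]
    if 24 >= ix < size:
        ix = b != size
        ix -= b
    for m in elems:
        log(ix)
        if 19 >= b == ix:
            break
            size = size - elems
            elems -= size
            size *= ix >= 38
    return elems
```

Transformed code:
def bump(ix, size, elems, b):
    elems -= size[ix]
    b = ix * 26 - (b <= elems)
    if ix == 10:
        raise ValueError(ix)
    if 12 != ix:
        ix = b[1]
        ix = b
    else:
        size -= size + 4
    if 0 < size < elems:
        b -= size % elems
        elems = 34
    ix += ix[elems]
    if 24 >= ix < size:
        ix = b != size
        ix -= b
    for m in elems:
        log(ix)
        if 19 >= b == ix:
            break
    return elems

if 19 >= b == ix:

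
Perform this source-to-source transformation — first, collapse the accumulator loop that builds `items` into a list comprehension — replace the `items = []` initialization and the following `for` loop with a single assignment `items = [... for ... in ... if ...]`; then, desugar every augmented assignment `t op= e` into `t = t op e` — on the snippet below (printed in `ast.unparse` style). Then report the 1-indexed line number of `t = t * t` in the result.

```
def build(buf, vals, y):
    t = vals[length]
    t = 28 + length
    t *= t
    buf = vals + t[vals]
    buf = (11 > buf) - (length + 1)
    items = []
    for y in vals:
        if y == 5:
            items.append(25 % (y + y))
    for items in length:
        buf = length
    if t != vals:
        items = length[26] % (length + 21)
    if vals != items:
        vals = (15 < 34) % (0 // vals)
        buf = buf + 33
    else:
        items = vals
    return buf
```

4

Transformed code:
def build(buf, vals, y):
    t = vals[length]
    t = 28 + length
    t = t * t
    buf = vals + t[vals]
    buf = (11 > buf) - (length + 1)
    items = [25 % (y + y) for y in vals if y == 5]
    for items in length:
        buf = length
    if t != vals:
        items = length[26] % (length + 21)
    if vals != items:
        vals = (15 < 34) % (0 // vals)
        buf = buf + 33
    else:
        items = vals
    return buf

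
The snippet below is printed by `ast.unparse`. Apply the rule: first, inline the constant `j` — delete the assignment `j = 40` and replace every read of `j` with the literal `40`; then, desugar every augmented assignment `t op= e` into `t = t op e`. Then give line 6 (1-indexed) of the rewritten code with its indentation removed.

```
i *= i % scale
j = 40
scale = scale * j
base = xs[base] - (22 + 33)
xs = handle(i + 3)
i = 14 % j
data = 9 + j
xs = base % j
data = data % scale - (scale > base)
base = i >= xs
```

data = 9 + 40

Transformed code:
i = i * (i % scale)
scale = scale * 40
base = xs[base] - (22 + 33)
xs = handle(i + 3)
i = 14 % 40
data = 9 + 40
xs = base % 40
data = data % scale - (scale > base)
base = i >= xs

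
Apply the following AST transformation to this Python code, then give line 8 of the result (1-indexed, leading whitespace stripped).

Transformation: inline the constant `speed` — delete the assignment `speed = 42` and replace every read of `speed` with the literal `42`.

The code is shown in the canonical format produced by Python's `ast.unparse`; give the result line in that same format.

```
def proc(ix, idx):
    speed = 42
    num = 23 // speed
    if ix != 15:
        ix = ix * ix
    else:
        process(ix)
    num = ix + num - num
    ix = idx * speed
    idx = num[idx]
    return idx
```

Transformed code:
def proc(ix, idx):
    num = 23 // 42
    if ix != 15:
        ix = ix * ix
    else:
        process(ix)
    num = ix + num - num
    ix = idx * 42
    idx = num[idx]
    return idx

ix = idx * 42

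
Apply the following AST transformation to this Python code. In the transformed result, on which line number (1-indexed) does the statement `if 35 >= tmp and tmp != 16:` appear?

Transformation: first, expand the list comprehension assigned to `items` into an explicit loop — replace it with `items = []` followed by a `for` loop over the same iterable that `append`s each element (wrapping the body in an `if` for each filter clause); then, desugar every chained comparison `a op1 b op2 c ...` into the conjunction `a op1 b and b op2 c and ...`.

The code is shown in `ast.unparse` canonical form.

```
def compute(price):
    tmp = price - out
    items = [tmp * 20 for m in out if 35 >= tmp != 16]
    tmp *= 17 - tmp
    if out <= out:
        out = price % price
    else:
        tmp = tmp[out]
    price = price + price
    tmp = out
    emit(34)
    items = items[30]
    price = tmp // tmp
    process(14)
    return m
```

Transformed code:
def compute(price):
    tmp = price - out
    items = []
    for m in out:
        if 35 >= tmp and tmp != 16:
            items.append(tmp * 20)
    tmp *= 17 - tmp
    if out <= out:
        out = price % price
    else:
        tmp = tmp[out]
    price = price + price
    tmp = out
    emit(34)
    items = items[30]
    price = tmp // tmp
    process(14)
    return m

5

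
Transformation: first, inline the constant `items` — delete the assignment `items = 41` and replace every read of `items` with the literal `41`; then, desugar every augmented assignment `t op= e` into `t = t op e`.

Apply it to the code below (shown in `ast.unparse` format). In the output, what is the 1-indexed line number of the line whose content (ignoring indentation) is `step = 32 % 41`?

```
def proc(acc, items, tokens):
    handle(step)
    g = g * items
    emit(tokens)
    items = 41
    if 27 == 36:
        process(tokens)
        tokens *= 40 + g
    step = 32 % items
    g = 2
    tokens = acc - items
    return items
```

8

Transformed code:
def proc(acc, items, tokens):
    handle(step)
    g = g * 41
    emit(tokens)
    if 27 == 36:
        process(tokens)
        tokens = tokens * (40 + g)
    step = 32 % 41
    g = 2
    tokens = acc - 41
    return 41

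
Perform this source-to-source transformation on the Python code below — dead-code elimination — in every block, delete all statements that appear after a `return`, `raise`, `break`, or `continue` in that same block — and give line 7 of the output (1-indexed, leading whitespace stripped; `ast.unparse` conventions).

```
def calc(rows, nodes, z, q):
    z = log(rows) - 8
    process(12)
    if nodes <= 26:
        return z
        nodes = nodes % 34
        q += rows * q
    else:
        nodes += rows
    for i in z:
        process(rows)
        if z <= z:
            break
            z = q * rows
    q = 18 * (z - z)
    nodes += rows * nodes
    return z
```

Transformed code:
def calc(rows, nodes, z, q):
    z = log(rows) - 8
    process(12)
    if nodes <= 26:
        return z
    else:
        nodes += rows
    for i in z:
        process(rows)
        if z <= z:
            break
    q = 18 * (z - z)
    nodes += rows * nodes
    return z

nodes += rows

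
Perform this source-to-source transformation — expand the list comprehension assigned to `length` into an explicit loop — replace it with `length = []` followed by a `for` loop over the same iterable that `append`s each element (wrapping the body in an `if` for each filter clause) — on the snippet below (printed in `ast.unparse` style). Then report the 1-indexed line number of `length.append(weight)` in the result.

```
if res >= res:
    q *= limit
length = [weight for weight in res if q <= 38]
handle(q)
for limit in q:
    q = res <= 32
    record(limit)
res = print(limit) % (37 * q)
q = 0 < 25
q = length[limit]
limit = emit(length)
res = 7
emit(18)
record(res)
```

Transformed code:
if res >= res:
    q *= limit
length = []
for weight in res:
    if q <= 38:
        length.append(weight)
handle(q)
for limit in q:
    q = res <= 32
    record(limit)
res = print(limit) % (37 * q)
q = 0 < 25
q = length[limit]
limit = emit(length)
res = 7
emit(18)
record(res)

6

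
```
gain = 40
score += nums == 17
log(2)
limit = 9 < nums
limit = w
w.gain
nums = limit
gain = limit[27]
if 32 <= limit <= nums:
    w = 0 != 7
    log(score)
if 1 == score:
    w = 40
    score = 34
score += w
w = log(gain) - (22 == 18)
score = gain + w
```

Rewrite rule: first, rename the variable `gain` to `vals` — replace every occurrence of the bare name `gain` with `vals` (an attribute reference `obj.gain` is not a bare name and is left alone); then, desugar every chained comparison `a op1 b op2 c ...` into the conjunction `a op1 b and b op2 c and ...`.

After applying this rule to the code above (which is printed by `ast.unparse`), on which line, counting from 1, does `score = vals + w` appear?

17

Transformed code:
vals = 40
score += nums == 17
log(2)
limit = 9 < nums
limit = w
w.gain
nums = limit
vals = limit[27]
if 32 <= limit and limit <= nums:
    w = 0 != 7
    log(score)
if 1 == score:
    w = 40
    score = 34
score += w
w = log(vals) - (22 == 18)
score = vals + w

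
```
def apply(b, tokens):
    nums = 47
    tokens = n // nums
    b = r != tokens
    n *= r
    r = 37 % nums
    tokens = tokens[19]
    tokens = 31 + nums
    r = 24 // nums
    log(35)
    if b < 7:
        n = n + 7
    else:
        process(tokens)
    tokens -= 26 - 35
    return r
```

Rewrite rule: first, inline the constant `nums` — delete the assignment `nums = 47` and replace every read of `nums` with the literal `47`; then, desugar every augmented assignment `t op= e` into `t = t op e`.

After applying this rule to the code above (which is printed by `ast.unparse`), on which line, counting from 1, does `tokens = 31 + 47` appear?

7

Transformed code:
def apply(b, tokens):
    tokens = n // 47
    b = r != tokens
    n = n * r
    r = 37 % 47
    tokens = tokens[19]
    tokens = 31 + 47
    r = 24 // 47
    log(35)
    if b < 7:
        n = n + 7
    else:
        process(tokens)
    tokens = tokens - (26 - 35)
    return r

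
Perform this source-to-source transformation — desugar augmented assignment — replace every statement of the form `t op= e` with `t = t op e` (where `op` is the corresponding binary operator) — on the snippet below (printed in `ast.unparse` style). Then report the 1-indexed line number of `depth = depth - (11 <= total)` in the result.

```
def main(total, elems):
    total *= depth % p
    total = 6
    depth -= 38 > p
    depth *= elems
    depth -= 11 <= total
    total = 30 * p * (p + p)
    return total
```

Transformed code:
def main(total, elems):
    total = total * (depth % p)
    total = 6
    depth = depth - (38 > p)
    depth = depth * elems
    depth = depth - (11 <= total)
    total = 30 * p * (p + p)
    return total

6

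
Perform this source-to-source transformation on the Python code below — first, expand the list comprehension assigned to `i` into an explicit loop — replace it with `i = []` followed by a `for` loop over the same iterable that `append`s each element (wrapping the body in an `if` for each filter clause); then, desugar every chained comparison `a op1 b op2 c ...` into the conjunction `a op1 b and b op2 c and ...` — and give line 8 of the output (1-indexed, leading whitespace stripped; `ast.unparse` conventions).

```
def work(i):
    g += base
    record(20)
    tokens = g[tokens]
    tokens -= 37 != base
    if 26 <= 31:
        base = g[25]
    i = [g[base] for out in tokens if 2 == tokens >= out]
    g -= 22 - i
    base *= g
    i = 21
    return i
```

i = []

Transformed code:
def work(i):
    g += base
    record(20)
    tokens = g[tokens]
    tokens -= 37 != base
    if 26 <= 31:
        base = g[25]
    i = []
    for out in tokens:
        if 2 == tokens and tokens >= out:
            i.append(g[base])
    g -= 22 - i
    base *= g
    i = 21
    return i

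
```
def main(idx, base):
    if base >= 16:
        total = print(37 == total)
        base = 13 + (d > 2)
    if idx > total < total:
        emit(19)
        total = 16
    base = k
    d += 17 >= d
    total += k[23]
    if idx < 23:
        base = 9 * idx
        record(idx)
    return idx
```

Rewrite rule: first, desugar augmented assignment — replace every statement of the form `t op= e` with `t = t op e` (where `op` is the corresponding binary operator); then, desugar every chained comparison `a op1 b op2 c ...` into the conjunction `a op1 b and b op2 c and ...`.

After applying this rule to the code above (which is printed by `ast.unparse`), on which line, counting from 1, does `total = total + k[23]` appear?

Transformed code:
def main(idx, base):
    if base >= 16:
        total = print(37 == total)
        base = 13 + (d > 2)
    if idx > total and total < total:
        emit(19)
        total = 16
    base = k
    d = d + (17 >= d)
    total = total + k[23]
    if idx < 23:
        base = 9 * idx
        record(idx)
    return idx

10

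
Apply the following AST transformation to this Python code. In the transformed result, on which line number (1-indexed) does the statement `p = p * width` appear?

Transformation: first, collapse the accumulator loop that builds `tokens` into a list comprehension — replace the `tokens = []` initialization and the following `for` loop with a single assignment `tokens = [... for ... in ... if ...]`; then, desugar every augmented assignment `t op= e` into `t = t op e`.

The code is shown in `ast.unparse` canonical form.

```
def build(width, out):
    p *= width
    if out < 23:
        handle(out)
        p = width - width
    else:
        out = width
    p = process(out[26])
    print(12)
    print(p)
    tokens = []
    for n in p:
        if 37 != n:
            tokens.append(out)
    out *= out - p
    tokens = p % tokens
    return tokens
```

Transformed code:
def build(width, out):
    p = p * width
    if out < 23:
        handle(out)
        p = width - width
    else:
        out = width
    p = process(out[26])
    print(12)
    print(p)
    tokens = [out for n in p if 37 != n]
    out = out * (out - p)
    tokens = p % tokens
    return tokens

2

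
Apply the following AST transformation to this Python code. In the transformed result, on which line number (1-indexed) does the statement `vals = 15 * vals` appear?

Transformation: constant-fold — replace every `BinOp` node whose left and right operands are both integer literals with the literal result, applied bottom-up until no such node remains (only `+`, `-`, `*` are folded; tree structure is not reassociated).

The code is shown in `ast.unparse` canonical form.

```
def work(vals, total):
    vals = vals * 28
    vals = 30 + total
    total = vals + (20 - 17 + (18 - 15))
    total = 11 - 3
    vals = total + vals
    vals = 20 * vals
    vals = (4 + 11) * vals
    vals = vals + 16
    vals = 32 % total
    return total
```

8

Transformed code:
def work(vals, total):
    vals = vals * 28
    vals = 30 + total
    total = vals + 6
    total = 8
    vals = total + vals
    vals = 20 * vals
    vals = 15 * vals
    vals = vals + 16
    vals = 32 % total
    return total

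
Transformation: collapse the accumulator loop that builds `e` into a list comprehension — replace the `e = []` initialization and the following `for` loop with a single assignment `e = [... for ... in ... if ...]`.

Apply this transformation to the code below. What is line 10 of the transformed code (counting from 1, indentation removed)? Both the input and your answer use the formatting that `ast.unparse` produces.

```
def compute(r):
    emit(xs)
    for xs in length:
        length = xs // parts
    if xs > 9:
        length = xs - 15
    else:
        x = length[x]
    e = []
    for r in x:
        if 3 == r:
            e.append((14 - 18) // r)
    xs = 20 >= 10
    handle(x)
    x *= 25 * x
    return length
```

xs = 20 >= 10

Transformed code:
def compute(r):
    emit(xs)
    for xs in length:
        length = xs // parts
    if xs > 9:
        length = xs - 15
    else:
        x = length[x]
    e = [(14 - 18) // r for r in x if 3 == r]
    xs = 20 >= 10
    handle(x)
    x *= 25 * x
    return length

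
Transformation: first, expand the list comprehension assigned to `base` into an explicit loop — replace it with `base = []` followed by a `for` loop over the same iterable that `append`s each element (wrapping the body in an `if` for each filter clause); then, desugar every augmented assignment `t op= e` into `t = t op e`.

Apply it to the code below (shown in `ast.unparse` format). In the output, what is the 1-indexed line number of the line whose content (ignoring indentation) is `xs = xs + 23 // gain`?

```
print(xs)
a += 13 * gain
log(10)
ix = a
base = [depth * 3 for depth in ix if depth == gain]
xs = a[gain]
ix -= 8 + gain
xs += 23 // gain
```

Transformed code:
print(xs)
a = a + 13 * gain
log(10)
ix = a
base = []
for depth in ix:
    if depth == gain:
        base.append(depth * 3)
xs = a[gain]
ix = ix - (8 + gain)
xs = xs + 23 // gain

11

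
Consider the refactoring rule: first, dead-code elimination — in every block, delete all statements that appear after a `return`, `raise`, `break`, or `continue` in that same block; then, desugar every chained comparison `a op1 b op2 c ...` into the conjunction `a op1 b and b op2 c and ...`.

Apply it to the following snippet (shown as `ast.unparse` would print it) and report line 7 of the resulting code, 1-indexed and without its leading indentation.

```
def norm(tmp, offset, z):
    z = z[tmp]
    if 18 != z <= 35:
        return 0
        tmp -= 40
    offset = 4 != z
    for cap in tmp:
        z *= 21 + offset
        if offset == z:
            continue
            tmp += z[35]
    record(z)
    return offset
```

Transformed code:
def norm(tmp, offset, z):
    z = z[tmp]
    if 18 != z and z <= 35:
        return 0
    offset = 4 != z
    for cap in tmp:
        z *= 21 + offset
        if offset == z:
            continue
    record(z)
    return offset

z *= 21 + offset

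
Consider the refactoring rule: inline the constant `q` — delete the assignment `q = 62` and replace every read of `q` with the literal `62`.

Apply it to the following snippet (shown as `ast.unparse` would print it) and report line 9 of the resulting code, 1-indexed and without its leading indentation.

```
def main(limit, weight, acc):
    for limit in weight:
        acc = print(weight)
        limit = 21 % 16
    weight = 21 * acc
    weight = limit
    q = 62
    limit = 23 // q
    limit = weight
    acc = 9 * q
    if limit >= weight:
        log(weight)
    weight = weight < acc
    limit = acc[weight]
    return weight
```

Transformed code:
def main(limit, weight, acc):
    for limit in weight:
        acc = print(weight)
        limit = 21 % 16
    weight = 21 * acc
    weight = limit
    limit = 23 // 62
    limit = weight
    acc = 9 * 62
    if limit >= weight:
        log(weight)
    weight = weight < acc
    limit = acc[weight]
    return weight

acc = 9 * 62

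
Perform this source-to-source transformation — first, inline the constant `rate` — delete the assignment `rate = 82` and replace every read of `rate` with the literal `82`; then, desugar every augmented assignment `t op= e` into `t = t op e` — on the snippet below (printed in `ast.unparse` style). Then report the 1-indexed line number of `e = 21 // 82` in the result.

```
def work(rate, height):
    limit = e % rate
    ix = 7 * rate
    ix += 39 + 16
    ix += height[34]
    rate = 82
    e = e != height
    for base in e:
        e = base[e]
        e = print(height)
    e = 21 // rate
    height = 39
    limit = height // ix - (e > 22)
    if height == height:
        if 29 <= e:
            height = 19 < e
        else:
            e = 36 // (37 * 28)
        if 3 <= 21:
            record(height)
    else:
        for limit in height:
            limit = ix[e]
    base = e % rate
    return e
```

Transformed code:
def work(rate, height):
    limit = e % 82
    ix = 7 * 82
    ix = ix + (39 + 16)
    ix = ix + height[34]
    e = e != height
    for base in e:
        e = base[e]
        e = print(height)
    e = 21 // 82
    height = 39
    limit = height // ix - (e > 22)
    if height == height:
        if 29 <= e:
            height = 19 < e
        else:
            e = 36 // (37 * 28)
        if 3 <= 21:
            record(height)
    else:
        for limit in height:
            limit = ix[e]
    base = e % 82
    return e

10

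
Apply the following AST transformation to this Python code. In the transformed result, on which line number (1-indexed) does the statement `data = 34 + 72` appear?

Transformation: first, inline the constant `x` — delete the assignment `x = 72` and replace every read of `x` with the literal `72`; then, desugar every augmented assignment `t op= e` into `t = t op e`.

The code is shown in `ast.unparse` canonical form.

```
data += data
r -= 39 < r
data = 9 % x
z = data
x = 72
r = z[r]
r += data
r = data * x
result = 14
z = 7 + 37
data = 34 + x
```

10

Transformed code:
data = data + data
r = r - (39 < r)
data = 9 % 72
z = data
r = z[r]
r = r + data
r = data * 72
result = 14
z = 7 + 37
data = 34 + 72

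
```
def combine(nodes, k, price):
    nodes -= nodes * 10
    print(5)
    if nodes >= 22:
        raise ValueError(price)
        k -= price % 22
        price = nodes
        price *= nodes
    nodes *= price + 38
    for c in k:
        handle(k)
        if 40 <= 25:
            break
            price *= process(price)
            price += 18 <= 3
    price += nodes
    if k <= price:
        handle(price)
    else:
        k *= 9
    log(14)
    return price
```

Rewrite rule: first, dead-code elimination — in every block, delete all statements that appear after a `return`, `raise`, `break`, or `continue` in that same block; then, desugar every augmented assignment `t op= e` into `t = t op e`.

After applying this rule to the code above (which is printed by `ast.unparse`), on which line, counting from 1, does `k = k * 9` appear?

15

Transformed code:
def combine(nodes, k, price):
    nodes = nodes - nodes * 10
    print(5)
    if nodes >= 22:
        raise ValueError(price)
    nodes = nodes * (price + 38)
    for c in k:
        handle(k)
        if 40 <= 25:
            break
    price = price + nodes
    if k <= price:
        handle(price)
    else:
        k = k * 9
    log(14)
    return price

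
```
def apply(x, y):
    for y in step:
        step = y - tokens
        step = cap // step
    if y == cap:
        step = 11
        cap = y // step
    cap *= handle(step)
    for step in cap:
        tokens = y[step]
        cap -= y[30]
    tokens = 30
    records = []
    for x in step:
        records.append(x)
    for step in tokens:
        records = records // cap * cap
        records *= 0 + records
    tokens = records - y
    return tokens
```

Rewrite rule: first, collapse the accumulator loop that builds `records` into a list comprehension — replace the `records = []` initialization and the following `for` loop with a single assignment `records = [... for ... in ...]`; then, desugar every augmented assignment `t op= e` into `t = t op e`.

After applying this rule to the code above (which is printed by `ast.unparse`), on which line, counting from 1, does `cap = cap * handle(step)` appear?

8

Transformed code:
def apply(x, y):
    for y in step:
        step = y - tokens
        step = cap // step
    if y == cap:
        step = 11
        cap = y // step
    cap = cap * handle(step)
    for step in cap:
        tokens = y[step]
        cap = cap - y[30]
    tokens = 30
    records = [x for x in step]
    for step in tokens:
        records = records // cap * cap
        records = records * (0 + records)
    tokens = records - y
    return tokens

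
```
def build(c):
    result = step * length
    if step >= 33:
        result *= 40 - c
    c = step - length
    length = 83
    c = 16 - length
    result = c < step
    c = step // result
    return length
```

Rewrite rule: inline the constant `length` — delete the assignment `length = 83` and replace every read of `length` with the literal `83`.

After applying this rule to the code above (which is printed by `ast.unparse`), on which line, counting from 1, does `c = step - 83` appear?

5

Transformed code:
def build(c):
    result = step * 83
    if step >= 33:
        result *= 40 - c
    c = step - 83
    c = 16 - 83
    result = c < step
    c = step // result
    return 83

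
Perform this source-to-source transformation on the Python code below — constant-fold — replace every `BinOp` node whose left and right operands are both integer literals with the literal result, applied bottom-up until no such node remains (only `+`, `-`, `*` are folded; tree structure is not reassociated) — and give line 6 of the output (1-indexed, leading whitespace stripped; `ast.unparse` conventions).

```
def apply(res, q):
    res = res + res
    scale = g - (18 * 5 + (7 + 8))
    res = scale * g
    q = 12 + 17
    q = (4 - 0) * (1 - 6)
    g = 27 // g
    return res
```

q = -20

Transformed code:
def apply(res, q):
    res = res + res
    scale = g - 105
    res = scale * g
    q = 29
    q = -20
    g = 27 // g
    return res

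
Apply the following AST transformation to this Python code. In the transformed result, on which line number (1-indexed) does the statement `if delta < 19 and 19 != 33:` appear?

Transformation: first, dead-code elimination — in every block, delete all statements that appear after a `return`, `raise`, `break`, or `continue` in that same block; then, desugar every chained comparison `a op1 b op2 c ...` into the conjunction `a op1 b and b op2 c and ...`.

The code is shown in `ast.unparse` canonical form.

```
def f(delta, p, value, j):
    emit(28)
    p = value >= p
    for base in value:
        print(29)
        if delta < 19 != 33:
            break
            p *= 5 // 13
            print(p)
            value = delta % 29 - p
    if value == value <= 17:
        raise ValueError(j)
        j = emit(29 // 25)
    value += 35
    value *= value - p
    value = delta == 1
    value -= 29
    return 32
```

6

Transformed code:
def f(delta, p, value, j):
    emit(28)
    p = value >= p
    for base in value:
        print(29)
        if delta < 19 and 19 != 33:
            break
    if value == value and value <= 17:
        raise ValueError(j)
    value += 35
    value *= value - p
    value = delta == 1
    value -= 29
    return 32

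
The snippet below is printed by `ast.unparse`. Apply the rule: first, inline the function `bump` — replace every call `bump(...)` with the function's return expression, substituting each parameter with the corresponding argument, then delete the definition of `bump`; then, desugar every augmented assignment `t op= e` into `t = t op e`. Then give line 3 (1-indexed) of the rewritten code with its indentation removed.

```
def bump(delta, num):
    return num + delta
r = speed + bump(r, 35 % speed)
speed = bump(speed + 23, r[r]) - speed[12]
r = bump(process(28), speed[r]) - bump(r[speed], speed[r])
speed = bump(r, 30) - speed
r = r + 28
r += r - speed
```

r = speed[r] + process(28) - (speed[r] + r[speed])

Transformed code:
r = speed + (35 % speed + r)
speed = r[r] + (speed + 23) - speed[12]
r = speed[r] + process(28) - (speed[r] + r[speed])
speed = 30 + r - speed
r = r + 28
r = r + (r - speed)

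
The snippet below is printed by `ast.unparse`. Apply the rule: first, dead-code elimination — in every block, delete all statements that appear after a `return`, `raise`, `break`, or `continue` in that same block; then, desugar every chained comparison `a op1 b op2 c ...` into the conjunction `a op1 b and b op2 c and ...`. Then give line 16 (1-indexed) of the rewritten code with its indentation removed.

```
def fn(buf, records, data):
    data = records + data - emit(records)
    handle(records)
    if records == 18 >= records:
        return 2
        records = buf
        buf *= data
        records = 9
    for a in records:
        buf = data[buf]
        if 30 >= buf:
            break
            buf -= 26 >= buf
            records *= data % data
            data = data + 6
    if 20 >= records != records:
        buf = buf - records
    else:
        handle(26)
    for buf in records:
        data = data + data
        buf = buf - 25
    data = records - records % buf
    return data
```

buf = buf - 25

Transformed code:
def fn(buf, records, data):
    data = records + data - emit(records)
    handle(records)
    if records == 18 and 18 >= records:
        return 2
    for a in records:
        buf = data[buf]
        if 30 >= buf:
            break
    if 20 >= records and records != records:
        buf = buf - records
    else:
        handle(26)
    for buf in records:
        data = data + data
        buf = buf - 25
    data = records - records % buf
    return data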